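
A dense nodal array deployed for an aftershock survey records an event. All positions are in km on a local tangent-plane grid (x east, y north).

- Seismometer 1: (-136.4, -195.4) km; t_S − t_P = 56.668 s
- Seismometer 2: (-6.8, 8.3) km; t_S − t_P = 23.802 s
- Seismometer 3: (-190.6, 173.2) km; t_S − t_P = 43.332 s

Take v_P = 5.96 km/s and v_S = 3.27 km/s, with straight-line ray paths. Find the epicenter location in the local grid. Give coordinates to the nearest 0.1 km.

Distance from S−P lag: d = Δt · v_P v_S / (v_P − v_S) = Δt · (5.96·3.27)/(5.96−3.27) ≈ 7.2451·Δt.
So d_Seismometer 1 = 410.56, d_Seismometer 2 = 172.45, d_Seismometer 3 = 313.94 km.
Circle about each station: (x + 136.4)² + (y + 195.4)² = 410.56²; (x + 6.8)² + (y − 8.3)² = 172.45²; (x + 190.6)² + (y − 173.2)² = 313.94².
Subtracting pairs of circle equations eliminates x²+y² and gives linear equations (the radical axes):
259.2 x + 407.4 y = 82149.52
-108.4 x + 737.2 y = 79541.67
Solving the 2×2 system: x ≈ 119.7, y ≈ 125.5 km.

(119.7, 125.5)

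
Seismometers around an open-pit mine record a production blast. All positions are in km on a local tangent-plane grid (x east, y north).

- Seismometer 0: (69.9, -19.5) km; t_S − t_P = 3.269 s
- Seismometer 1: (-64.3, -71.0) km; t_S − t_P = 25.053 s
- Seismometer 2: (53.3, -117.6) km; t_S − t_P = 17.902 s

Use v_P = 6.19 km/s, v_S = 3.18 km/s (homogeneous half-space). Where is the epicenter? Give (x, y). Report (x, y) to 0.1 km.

Distance from S−P lag: d = Δt · v_P v_S / (v_P − v_S) = Δt · (6.19·3.18)/(6.19−3.18) ≈ 6.5396·Δt.
So d_Seismometer 0 = 21.38, d_Seismometer 1 = 163.84, d_Seismometer 2 = 117.07 km.
Circle about each station: (x − 69.9)² + (y + 19.5)² = 21.38²; (x + 64.3)² + (y + 71.0)² = 163.84²; (x − 53.3)² + (y + 117.6)² = 117.07².
Subtracting the Seismometer 0 equation from the Seismometer 1 and Seismometer 2 equations removes the quadratic terms:
-268.4 x − 103.0 y = -22477.21
-33.2 x − 196.2 y = -1843.89
Solving the 2×2 system: x ≈ 85.7, y ≈ -5.1 km.

(85.7, -5.1)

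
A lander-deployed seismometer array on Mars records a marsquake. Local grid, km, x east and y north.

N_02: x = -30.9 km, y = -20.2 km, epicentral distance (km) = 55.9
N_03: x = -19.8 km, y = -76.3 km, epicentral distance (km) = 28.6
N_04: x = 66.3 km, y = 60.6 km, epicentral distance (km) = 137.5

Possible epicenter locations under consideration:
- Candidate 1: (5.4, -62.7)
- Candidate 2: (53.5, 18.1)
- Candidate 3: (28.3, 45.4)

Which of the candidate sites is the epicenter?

Candidate 1

For each candidate, compare |candidate − station| to the reported distance:
Candidate 1: residuals N_02 0.0, N_03 0.0, N_04 0.0 → max 0.0 km
Candidate 2: residuals N_02 36.8, N_03 90.9, N_04 93.1 → max 93.1 km
Candidate 3: residuals N_02 32.5, N_03 102.3, N_04 96.6 → max 102.3 km
Only Candidate 1 has all residuals ≈ 0.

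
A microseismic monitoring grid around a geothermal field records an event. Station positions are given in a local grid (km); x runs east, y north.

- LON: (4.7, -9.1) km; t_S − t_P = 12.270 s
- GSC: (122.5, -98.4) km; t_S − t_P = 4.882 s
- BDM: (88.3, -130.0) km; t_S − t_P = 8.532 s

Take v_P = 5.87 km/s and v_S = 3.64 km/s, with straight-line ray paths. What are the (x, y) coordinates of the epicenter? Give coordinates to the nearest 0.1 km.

(114.0, -52.4)

Distance from S−P lag: d = Δt · v_P v_S / (v_P − v_S) = Δt · (5.87·3.64)/(5.87−3.64) ≈ 9.5815·Δt.
So d_LON = 117.57, d_GSC = 46.78, d_BDM = 81.75 km.
Circle about each station: (x − 4.7)² + (y + 9.1)² = 117.57²; (x − 122.5)² + (y + 98.4)² = 46.78²; (x − 88.3)² + (y + 130.0)² = 81.75².
Subtracting the LON equation from the GSC and BDM equations removes the quadratic terms:
235.6 x − 178.6 y = 36218.25
167.2 x − 241.8 y = 31731.63
Solving the 2×2 system: x ≈ 114.0, y ≈ -52.4 km.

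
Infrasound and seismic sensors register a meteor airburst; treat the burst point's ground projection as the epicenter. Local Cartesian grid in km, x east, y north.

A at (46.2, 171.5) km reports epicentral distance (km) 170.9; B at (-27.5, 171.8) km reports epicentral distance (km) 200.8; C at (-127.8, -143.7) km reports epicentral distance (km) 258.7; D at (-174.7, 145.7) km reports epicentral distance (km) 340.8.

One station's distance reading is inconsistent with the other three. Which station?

D

Solve using three stations at a time. Using A, B, C (subtract circle equations pairwise → linear system) gives (x, y) ≈ (84.1, 4.8).
Distances from that point to each station vs reported:
  A: calculated 170.9 vs reported 170.9 → residual 0.0 km
  B: calculated 200.8 vs reported 200.8 → residual 0.0 km
  C: calculated 258.7 vs reported 258.7 → residual 0.0 km
  D: calculated 294.6 vs reported 340.8 → residual 46.2 km
A, B, C are mutually consistent (residuals ≈ 0); D is off by 46.2 km.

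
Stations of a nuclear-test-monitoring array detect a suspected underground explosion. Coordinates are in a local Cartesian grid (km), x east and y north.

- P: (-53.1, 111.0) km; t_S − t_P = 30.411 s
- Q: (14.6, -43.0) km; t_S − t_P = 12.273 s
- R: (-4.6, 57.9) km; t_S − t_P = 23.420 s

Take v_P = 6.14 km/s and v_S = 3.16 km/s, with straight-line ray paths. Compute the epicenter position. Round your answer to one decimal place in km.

Distance from S−P lag: d = Δt · v_P v_S / (v_P − v_S) = Δt · (6.14·3.16)/(6.14−3.16) ≈ 6.5109·Δt.
So d_P = 198.00, d_Q = 79.91, d_R = 152.48 km.
Circle about each station: (x + 53.1)² + (y − 111.0)² = 198.00²; (x − 14.6)² + (y + 43.0)² = 79.91²; (x + 4.6)² + (y − 57.9)² = 152.48².
Subtracting the P equation from the Q and R equations removes the quadratic terms:
135.4 x − 308.0 y = 19739.94
97.0 x − 106.2 y = 4186.81
Solving the 2×2 system: x ≈ -52.1, y ≈ -87.0 km.

-52.1 km east, -87.0 km north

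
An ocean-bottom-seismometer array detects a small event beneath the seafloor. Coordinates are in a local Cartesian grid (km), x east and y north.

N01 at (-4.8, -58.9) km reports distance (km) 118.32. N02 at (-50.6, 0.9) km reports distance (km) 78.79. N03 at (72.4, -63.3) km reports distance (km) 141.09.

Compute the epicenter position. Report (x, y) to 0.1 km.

(2.4, 59.2)

Circle about each station: (x + 4.8)² + (y + 58.9)² = 118.32²; (x + 50.6)² + (y − 0.9)² = 78.79²; (x − 72.4)² + (y + 63.3)² = 141.09².
Subtracting the N01 equation from the N02 and N03 equations removes the quadratic terms:
-91.6 x + 119.6 y = 6860.68
154.4 x − 8.8 y = -150.37
Solving the 2×2 system: x ≈ 2.4, y ≈ 59.2 km.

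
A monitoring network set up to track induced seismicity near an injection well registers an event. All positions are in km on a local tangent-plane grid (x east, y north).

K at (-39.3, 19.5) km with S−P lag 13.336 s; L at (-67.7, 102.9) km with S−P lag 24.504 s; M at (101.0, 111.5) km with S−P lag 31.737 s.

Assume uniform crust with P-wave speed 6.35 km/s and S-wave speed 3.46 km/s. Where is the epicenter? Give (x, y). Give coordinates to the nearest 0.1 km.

Distance from S−P lag: d = Δt · v_P v_S / (v_P − v_S) = Δt · (6.35·3.46)/(6.35−3.46) ≈ 7.6024·Δt.
So d_K = 101.39, d_L = 186.29, d_M = 241.28 km.
Circle about each station: (x + 39.3)² + (y − 19.5)² = 101.39²; (x + 67.7)² + (y − 102.9)² = 186.29²; (x − 101.0)² + (y − 111.5)² = 241.28².
Subtracting the K equation from the L and M equations removes the quadratic terms:
-56.8 x + 166.8 y = -11177.07
280.6 x + 184.0 y = -27227.60
Solving the 2×2 system: x ≈ -43.4, y ≈ -81.8 km.

x ≈ -43.4 km, y ≈ -81.8 km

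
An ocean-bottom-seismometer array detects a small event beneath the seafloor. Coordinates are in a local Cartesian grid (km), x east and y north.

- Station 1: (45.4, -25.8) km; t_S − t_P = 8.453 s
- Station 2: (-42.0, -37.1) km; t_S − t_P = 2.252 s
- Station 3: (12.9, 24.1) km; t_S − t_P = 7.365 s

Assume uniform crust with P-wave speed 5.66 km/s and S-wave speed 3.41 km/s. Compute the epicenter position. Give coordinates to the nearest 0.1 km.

Distance from S−P lag: d = Δt · v_P v_S / (v_P − v_S) = Δt · (5.66·3.41)/(5.66−3.41) ≈ 8.5780·Δt.
So d_Station 1 = 72.51, d_Station 2 = 19.32, d_Station 3 = 63.18 km.
Circle about each station: (x − 45.4)² + (y + 25.8)² = 72.51²; (x + 42.0)² + (y + 37.1)² = 19.32²; (x − 12.9)² + (y − 24.1)² = 63.18².
Subtracting pairs of circle equations eliminates x²+y² and gives linear equations (the radical axes):
-174.8 x − 22.6 y = 5298.05
-65.0 x + 99.8 y = -713.59
Solving the 2×2 system: x ≈ -27.1, y ≈ -24.8 km.

(-27.1, -24.8)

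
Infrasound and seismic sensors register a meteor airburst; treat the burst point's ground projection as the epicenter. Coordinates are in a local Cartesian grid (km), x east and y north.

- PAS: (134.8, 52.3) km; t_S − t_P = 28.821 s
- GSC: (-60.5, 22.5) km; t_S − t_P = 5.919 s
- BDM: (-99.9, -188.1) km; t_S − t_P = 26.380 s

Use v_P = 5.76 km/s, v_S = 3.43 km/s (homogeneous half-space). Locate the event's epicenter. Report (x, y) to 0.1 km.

(-109.0, 35.4)

Distance from S−P lag: d = Δt · v_P v_S / (v_P − v_S) = Δt · (5.76·3.43)/(5.76−3.43) ≈ 8.4793·Δt.
So d_PAS = 244.38, d_GSC = 50.19, d_BDM = 223.68 km.
Circle about each station: (x − 134.8)² + (y − 52.3)² = 244.38²; (x + 60.5)² + (y − 22.5)² = 50.19²; (x + 99.9)² + (y + 188.1)² = 223.68².
Subtracting pairs of circle equations eliminates x²+y² and gives linear equations (the radical axes):
-390.6 x − 59.6 y = 40462.72
-469.4 x − 480.8 y = 34144.13
Solving the 2×2 system: x ≈ -109.0, y ≈ 35.4 km.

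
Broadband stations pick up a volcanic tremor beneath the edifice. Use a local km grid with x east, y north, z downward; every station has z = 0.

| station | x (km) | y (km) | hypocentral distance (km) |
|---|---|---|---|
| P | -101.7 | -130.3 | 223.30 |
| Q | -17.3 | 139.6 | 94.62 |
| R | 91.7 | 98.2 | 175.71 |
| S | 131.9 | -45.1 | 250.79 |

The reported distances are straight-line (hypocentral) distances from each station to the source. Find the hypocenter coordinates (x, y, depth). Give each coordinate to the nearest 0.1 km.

Each station gives a sphere (x−x_i)² + (y−y_i)² + z² = d_i² (stations at z=0).
Subtracting the P sphere from Q and R: z² cancels, leaving linear equations in x and y:
168.8 x + 539.8 y = 33376.42
386.8 x + 457.0 y = 9720.04
Solving: x ≈ -76.004, y ≈ 85.598 km (keep extra digits for the depth step; rounded: -76.0, 85.6).
Then from the P sphere: z² = 223.30² − (x + 101.7)² − (y + 130.3)² with x = -76.004, y = 85.598, so z ≈ 50.899 ≈ 50.9 km.

(-76.0, 85.6, 50.9)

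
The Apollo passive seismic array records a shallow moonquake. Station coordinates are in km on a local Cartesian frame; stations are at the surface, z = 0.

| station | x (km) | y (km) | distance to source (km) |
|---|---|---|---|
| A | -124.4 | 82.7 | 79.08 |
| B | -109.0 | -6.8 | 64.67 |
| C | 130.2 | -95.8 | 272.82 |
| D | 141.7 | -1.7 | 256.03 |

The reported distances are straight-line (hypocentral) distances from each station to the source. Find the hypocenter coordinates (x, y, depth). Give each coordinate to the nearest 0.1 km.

Each station gives a sphere (x−x_i)² + (y−y_i)² + z² = d_i² (stations at z=0).
Subtracting the A sphere from B and C: z² cancels, leaving linear equations in x and y:
30.8 x − 179.0 y = -8315.97
509.2 x − 357.0 y = -64362.08
Solving: x ≈ -106.698, y ≈ 28.099 km (keep extra digits for the depth step; rounded: -106.7, 28.1).
Then from the A sphere: z² = 79.08² − (x + 124.4)² − (y − 82.7)² with x = -106.698, y = 28.099, so z ≈ 54.397 ≈ 54.4 km.

(-106.7, 28.1, 54.4)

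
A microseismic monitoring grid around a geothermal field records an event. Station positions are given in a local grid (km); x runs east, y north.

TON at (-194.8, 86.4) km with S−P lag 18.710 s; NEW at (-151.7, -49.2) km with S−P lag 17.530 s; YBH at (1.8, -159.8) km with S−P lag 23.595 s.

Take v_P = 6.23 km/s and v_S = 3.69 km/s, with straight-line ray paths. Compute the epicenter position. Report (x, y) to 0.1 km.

-29.1 km east, 51.5 km north

Distance from S−P lag: d = Δt · v_P v_S / (v_P − v_S) = Δt · (6.23·3.69)/(6.23−3.69) ≈ 9.0507·Δt.
So d_TON = 169.34, d_NEW = 158.66, d_YBH = 213.55 km.
Circle about each station: (x + 194.8)² + (y − 86.4)² = 169.34²; (x + 151.7)² + (y + 49.2)² = 158.66²; (x − 1.8)² + (y + 159.8)² = 213.55².
Subtracting pairs of circle equations eliminates x²+y² and gives linear equations (the radical axes):
86.2 x − 271.2 y = -16475.43
393.2 x − 492.4 y = -36800.29
Solving the 2×2 system: x ≈ -29.1, y ≈ 51.5 km.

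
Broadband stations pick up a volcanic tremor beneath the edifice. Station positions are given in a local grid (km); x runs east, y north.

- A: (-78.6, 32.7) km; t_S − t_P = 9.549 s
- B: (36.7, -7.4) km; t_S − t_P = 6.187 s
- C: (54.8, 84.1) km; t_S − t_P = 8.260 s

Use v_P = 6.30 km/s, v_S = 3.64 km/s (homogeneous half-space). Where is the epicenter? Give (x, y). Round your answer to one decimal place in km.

Distance from S−P lag: d = Δt · v_P v_S / (v_P − v_S) = Δt · (6.30·3.64)/(6.30−3.64) ≈ 8.6211·Δt.
So d_A = 82.32, d_B = 53.34, d_C = 71.21 km.
Circle about each station: (x + 78.6)² + (y − 32.7)² = 82.32²; (x − 36.7)² + (y + 7.4)² = 53.34²; (x − 54.8)² + (y − 84.1)² = 71.21².
Subtracting the A equation from the B and C equations removes the quadratic terms:
230.6 x − 80.2 y = -1914.17
266.8 x + 102.8 y = 4534.32
Solving the 2×2 system: x ≈ 3.7, y ≈ 34.5 km.

x ≈ 3.7 km, y ≈ 34.5 km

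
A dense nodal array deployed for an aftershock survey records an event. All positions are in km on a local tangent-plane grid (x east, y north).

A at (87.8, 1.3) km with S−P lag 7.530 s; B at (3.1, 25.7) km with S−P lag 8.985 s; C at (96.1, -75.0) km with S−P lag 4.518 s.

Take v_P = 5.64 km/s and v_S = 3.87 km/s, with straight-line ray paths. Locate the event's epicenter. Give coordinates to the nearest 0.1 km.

40.5 km east, -78.6 km north

Distance from S−P lag: d = Δt · v_P v_S / (v_P − v_S) = Δt · (5.64·3.87)/(5.64−3.87) ≈ 12.3315·Δt.
So d_A = 92.86, d_B = 110.80, d_C = 55.71 km.
Circle about each station: (x − 87.8)² + (y − 1.3)² = 92.86²; (x − 3.1)² + (y − 25.7)² = 110.80²; (x − 96.1)² + (y + 75.0)² = 55.71².
Subtracting pairs of circle equations eliminates x²+y² and gives linear equations (the radical axes):
-169.4 x + 48.8 y = -10694.09
16.6 x − 152.6 y = 12669.06
Solving the 2×2 system: x ≈ 40.5, y ≈ -78.6 km.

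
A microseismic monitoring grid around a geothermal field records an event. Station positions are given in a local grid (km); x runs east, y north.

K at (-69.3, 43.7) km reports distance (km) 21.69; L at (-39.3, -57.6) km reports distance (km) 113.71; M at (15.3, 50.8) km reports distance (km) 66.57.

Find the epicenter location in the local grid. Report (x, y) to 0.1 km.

Circle about each station: (x + 69.3)² + (y − 43.7)² = 21.69²; (x + 39.3)² + (y + 57.6)² = 113.71²; (x − 15.3)² + (y − 50.8)² = 66.57².
Subtracting the K equation from the L and M equations removes the quadratic terms:
60.0 x − 202.6 y = -14309.44
169.2 x + 14.2 y = -7858.56
Solving the 2×2 system: x ≈ -51.1, y ≈ 55.5 km.

-51.1 km east, 55.5 km north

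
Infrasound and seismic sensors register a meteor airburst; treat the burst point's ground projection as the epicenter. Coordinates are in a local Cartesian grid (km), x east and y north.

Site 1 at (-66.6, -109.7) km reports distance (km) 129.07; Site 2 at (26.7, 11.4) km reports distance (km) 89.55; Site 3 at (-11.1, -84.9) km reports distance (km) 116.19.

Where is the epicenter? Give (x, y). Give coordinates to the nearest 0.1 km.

Circle about each station: (x + 66.6)² + (y + 109.7)² = 129.07²; (x − 26.7)² + (y − 11.4)² = 89.55²; (x + 11.1)² + (y + 84.9)² = 116.19².
Subtracting the Site 1 equation from the Site 2 and Site 3 equations removes the quadratic terms:
186.6 x + 242.2 y = -6986.94
111.0 x + 49.6 y = -5979.48
Solving the 2×2 system: x ≈ -62.5, y ≈ 19.3 km.

(-62.5, 19.3)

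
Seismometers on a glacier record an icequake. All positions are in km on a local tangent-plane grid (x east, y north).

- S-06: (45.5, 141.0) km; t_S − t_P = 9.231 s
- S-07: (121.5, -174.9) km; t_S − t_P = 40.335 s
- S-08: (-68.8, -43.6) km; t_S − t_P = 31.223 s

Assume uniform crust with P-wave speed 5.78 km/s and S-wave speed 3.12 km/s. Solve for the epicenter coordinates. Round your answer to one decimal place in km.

(89.7, 96.7)

Distance from S−P lag: d = Δt · v_P v_S / (v_P − v_S) = Δt · (5.78·3.12)/(5.78−3.12) ≈ 6.7795·Δt.
So d_S-06 = 62.58, d_S-07 = 273.45, d_S-08 = 211.68 km.
Circle about each station: (x − 45.5)² + (y − 141.0)² = 62.58²; (x − 121.5)² + (y + 174.9)² = 273.45²; (x + 68.8)² + (y + 43.6)² = 211.68².
Subtracting pairs of circle equations eliminates x²+y² and gives linear equations (the radical axes):
152.0 x − 631.8 y = -47457.64
-228.6 x − 369.2 y = -56209.02
Solving the 2×2 system: x ≈ 89.7, y ≈ 96.7 km.
Check against S-06 (with the unrounded x, y): √((x − 45.5)²+(y − 141.0)²) = 62.59 ≈ 62.58 km. ✓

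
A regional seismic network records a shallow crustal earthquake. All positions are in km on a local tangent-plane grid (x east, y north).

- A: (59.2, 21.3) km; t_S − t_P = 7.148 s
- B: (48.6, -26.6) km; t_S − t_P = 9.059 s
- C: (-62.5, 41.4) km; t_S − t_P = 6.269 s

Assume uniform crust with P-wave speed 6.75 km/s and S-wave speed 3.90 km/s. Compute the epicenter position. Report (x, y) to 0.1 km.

Distance from S−P lag: d = Δt · v_P v_S / (v_P − v_S) = Δt · (6.75·3.90)/(6.75−3.90) ≈ 9.2368·Δt.
So d_A = 66.02, d_B = 83.68, d_C = 57.91 km.
Circle about each station: (x − 59.2)² + (y − 21.3)² = 66.02²; (x − 48.6)² + (y + 26.6)² = 83.68²; (x + 62.5)² + (y − 41.4)² = 57.91².
Subtracting pairs of circle equations eliminates x²+y² and gives linear equations (the radical axes):
-21.2 x − 95.8 y = -3532.51
-243.4 x + 40.2 y = 2666.95
Solving the 2×2 system: x ≈ -4.7, y ≈ 37.9 km.

x ≈ -4.7 km, y ≈ 37.9 km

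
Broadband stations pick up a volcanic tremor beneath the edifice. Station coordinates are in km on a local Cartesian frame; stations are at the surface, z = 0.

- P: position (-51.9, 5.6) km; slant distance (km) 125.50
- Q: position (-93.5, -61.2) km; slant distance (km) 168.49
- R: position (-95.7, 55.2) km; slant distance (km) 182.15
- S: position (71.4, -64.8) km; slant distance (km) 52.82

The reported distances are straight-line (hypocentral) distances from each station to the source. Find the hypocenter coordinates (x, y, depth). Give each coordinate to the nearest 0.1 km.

(67.5, -20.5, 28.5)

Each station gives a sphere (x−x_i)² + (y−y_i)² + z² = d_i² (stations at z=0).
Subtracting the P sphere from Q and R: z² cancels, leaving linear equations in x and y:
-83.2 x − 133.6 y = -2875.91
-87.6 x + 99.2 y = -7947.81
Solving: x ≈ 67.502, y ≈ -20.511 km (keep extra digits for the depth step; rounded: 67.5, -20.5).
Then from the P sphere: z² = 125.50² − (x + 51.9)² − (y − 5.6)² with x = 67.502, y = -20.511, so z ≈ 28.489 ≈ 28.5 km.
Check against S (with the unrounded solution): distance 52.81 ≈ 52.82 km. ✓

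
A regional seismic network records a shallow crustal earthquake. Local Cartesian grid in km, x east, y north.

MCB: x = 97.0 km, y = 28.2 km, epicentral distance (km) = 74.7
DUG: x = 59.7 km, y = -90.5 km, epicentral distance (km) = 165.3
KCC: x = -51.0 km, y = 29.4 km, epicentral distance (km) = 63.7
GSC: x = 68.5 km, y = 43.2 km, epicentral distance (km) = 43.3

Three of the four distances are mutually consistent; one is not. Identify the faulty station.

KCC

Solve using three stations at a time. Using MCB, DUG, GSC (subtract circle equations pairwise → linear system) gives (x, y) ≈ (37.5, 73.3).
Distances from that point to each station vs reported:
  MCB: calculated 74.6 vs reported 74.7 → residual 0.1 km
  DUG: calculated 165.3 vs reported 165.3 → residual 0.0 km
  KCC: calculated 98.8 vs reported 63.7 → residual 35.1 km
  GSC: calculated 43.2 vs reported 43.3 → residual 0.1 km
MCB, DUG, GSC are mutually consistent (residuals ≈ 0); KCC is off by 35.1 km.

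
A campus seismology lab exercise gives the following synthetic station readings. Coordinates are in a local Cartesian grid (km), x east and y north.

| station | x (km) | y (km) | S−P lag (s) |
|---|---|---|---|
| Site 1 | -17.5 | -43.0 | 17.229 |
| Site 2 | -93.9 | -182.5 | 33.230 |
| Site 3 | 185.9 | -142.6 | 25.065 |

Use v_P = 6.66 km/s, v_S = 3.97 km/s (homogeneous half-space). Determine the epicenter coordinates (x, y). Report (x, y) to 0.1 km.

Distance from S−P lag: d = Δt · v_P v_S / (v_P − v_S) = Δt · (6.66·3.97)/(6.66−3.97) ≈ 9.8291·Δt.
So d_Site 1 = 169.35, d_Site 2 = 326.62, d_Site 3 = 246.37 km.
Circle about each station: (x + 17.5)² + (y + 43.0)² = 169.35²; (x + 93.9)² + (y + 182.5)² = 326.62²; (x − 185.9)² + (y + 142.6)² = 246.37².
Subtracting pairs of circle equations eliminates x²+y² and gives linear equations (the radical axes):
-152.8 x − 279.0 y = -38032.99
406.8 x − 199.2 y = 20719.57
Solving the 2×2 system: x ≈ 92.8, y ≈ 85.5 km.

(92.8, 85.5)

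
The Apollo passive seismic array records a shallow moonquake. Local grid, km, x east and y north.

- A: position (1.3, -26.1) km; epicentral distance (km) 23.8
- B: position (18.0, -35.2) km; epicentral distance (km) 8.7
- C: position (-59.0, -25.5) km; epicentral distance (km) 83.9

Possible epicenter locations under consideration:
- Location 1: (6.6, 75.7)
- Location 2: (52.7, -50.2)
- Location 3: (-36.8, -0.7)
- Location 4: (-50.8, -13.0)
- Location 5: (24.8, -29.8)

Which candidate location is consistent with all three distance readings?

Location 5

For each candidate, compare |candidate − station| to the reported distance:
Location 1: residuals A 78.1, B 102.8, C 36.7 → max 102.8 km
Location 2: residuals A 33.0, B 29.1, C 30.5 → max 33.0 km
Location 3: residuals A 22.0, B 56.1, C 50.6 → max 56.1 km
Location 4: residuals A 29.9, B 63.6, C 69.0 → max 69.0 km
Location 5: residuals A 0.0, B 0.0, C 0.0 → max 0.0 km
Only Location 5 has all residuals ≈ 0.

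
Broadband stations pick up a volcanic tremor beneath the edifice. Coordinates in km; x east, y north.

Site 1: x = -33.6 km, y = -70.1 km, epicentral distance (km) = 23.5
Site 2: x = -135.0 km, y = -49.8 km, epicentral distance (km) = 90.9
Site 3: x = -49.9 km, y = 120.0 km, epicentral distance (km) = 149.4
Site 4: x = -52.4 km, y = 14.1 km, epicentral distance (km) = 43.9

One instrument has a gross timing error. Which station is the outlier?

Site 1

Solve using three stations at a time. Using Site 2, Site 3, Site 4 (subtract circle equations pairwise → linear system) gives (x, y) ≈ (-46.5, -29.3).
Distances from that point to each station vs reported:
  Site 1: calculated 42.7 vs reported 23.5 → residual 19.2 km
  Site 2: calculated 90.9 vs reported 90.9 → residual 0.0 km
  Site 3: calculated 149.4 vs reported 149.4 → residual 0.0 km
  Site 4: calculated 43.9 vs reported 43.9 → residual 0.0 km
Site 2, Site 3, Site 4 are mutually consistent (residuals ≈ 0); Site 1 is off by 19.2 km.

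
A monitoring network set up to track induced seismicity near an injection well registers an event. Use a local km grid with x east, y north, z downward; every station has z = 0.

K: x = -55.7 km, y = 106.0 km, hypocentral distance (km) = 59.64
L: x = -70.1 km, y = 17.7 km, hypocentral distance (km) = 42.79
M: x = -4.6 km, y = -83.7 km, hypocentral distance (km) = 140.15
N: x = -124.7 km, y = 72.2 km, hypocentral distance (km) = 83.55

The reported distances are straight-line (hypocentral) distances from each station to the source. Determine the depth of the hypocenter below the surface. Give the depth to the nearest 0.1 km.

Each station gives a sphere (x−x_i)² + (y−y_i)² + z² = d_i² (stations at z=0).
Subtracting the K sphere from L and M: z² cancels, leaving linear equations in x and y:
-28.8 x − 176.6 y = -7385.24
102.2 x − 379.4 y = -23396.73
Solving: x ≈ -45.898, y ≈ 49.304 km (keep extra digits for the depth step; rounded: -45.9, 49.3).
Then from the K sphere: z² = 59.64² − (x + 55.7)² − (y − 106.0)² with x = -45.898, y = 49.304, so z ≈ 15.698 ≈ 15.7 km.
Check against N (with the unrounded solution): distance 83.55 ≈ 83.55 km. ✓

depth ≈ 15.7 km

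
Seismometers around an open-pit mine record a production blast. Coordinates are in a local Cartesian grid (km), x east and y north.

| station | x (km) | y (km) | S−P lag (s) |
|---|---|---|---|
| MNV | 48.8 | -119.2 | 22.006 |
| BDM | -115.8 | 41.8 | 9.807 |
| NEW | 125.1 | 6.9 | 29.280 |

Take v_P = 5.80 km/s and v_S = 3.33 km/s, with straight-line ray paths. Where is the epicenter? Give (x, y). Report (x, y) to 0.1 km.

(-100.3, -33.3)

Distance from S−P lag: d = Δt · v_P v_S / (v_P − v_S) = Δt · (5.80·3.33)/(5.80−3.33) ≈ 7.8194·Δt.
So d_MNV = 172.07, d_BDM = 76.69, d_NEW = 228.95 km.
Circle about each station: (x − 48.8)² + (y + 119.2)² = 172.07²; (x + 115.8)² + (y − 41.8)² = 76.69²; (x − 125.1)² + (y − 6.9)² = 228.95².
Subtracting pairs of circle equations eliminates x²+y² and gives linear equations (the radical axes):
-329.2 x + 322.0 y = 22293.53
152.6 x + 252.2 y = -23702.48
Solving the 2×2 system: x ≈ -100.3, y ≈ -33.3 km.
Check against MNV (with the unrounded x, y): √((x − 48.8)²+(y + 119.2)²) = 172.07 ≈ 172.07 km. ✓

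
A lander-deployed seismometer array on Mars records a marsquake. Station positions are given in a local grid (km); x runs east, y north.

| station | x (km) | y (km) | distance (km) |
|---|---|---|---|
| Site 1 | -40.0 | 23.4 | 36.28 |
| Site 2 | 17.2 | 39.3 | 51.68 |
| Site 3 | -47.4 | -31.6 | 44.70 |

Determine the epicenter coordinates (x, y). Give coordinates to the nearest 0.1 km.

Circle about each station: (x + 40.0)² + (y − 23.4)² = 36.28²; (x − 17.2)² + (y − 39.3)² = 51.68²; (x + 47.4)² + (y + 31.6)² = 44.70².
Subtracting the Site 1 equation from the Site 2 and Site 3 equations removes the quadratic terms:
114.4 x + 31.8 y = -1661.81
-14.8 x − 110.0 y = 415.91
Solving the 2×2 system: x ≈ -14.0, y ≈ -1.9 km.

-14.0 km east, -1.9 km north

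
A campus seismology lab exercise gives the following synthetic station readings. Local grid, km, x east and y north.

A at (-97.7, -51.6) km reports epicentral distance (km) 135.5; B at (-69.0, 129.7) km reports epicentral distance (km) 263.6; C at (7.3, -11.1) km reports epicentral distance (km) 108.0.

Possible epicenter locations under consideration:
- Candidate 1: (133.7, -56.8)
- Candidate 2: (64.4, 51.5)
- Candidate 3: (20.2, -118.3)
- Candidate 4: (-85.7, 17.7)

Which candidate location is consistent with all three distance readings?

Candidate 3

For each candidate, compare |candidate − station| to the reported distance:
Candidate 1: residuals A 96.0, B 11.8, C 26.4 → max 96.0 km
Candidate 2: residuals A 56.6, B 109.0, C 23.3 → max 109.0 km
Candidate 3: residuals A 0.0, B 0.0, C 0.0 → max 0.0 km
Candidate 4: residuals A 65.2, B 150.4, C 10.6 → max 150.4 km
Only Candidate 3 has all residuals ≈ 0.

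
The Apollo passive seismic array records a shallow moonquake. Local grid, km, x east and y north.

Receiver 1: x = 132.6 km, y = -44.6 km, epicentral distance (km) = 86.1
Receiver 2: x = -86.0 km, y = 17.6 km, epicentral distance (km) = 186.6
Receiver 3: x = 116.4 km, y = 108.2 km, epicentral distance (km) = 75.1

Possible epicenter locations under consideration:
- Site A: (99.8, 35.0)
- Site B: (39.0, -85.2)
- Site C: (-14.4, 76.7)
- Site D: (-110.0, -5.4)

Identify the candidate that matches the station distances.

Site A

For each candidate, compare |candidate − station| to the reported distance:
Site A: residuals Receiver 1 0.0, Receiver 2 0.0, Receiver 3 0.0 → max 0.0 km
Site B: residuals Receiver 1 15.9, Receiver 2 24.8, Receiver 3 133.2 → max 133.2 km
Site C: residuals Receiver 1 104.5, Receiver 2 93.8, Receiver 3 59.4 → max 104.5 km
Site D: residuals Receiver 1 159.6, Receiver 2 153.4, Receiver 3 178.2 → max 178.2 km
Only Site A has all residuals ≈ 0.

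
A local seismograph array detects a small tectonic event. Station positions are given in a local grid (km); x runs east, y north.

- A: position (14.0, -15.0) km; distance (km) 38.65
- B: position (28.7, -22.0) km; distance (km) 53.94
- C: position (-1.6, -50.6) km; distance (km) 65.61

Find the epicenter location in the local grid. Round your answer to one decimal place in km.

x ≈ -11.2 km, y ≈ 14.3 km

Circle about each station: (x − 14.0)² + (y + 15.0)² = 38.65²; (x − 28.7)² + (y + 22.0)² = 53.94²; (x + 1.6)² + (y + 50.6)² = 65.61².
Subtracting the A equation from the B and C equations removes the quadratic terms:
29.4 x − 14.0 y = -529.01
-31.2 x − 71.2 y = -668.93
Solving the 2×2 system: x ≈ -11.2, y ≈ 14.3 km.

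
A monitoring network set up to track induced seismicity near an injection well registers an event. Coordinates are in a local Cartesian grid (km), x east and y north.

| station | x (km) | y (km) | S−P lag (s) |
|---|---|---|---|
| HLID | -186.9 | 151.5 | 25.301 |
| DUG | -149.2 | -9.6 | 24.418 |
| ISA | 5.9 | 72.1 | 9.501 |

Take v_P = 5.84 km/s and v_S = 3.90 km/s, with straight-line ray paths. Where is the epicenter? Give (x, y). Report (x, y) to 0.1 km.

Distance from S−P lag: d = Δt · v_P v_S / (v_P − v_S) = Δt · (5.84·3.90)/(5.84−3.90) ≈ 11.7402·Δt.
So d_HLID = 297.04, d_DUG = 286.67, d_ISA = 111.54 km.
Circle about each station: (x + 186.9)² + (y − 151.5)² = 297.04²; (x + 149.2)² + (y + 9.6)² = 286.67²; (x − 5.9)² + (y − 72.1)² = 111.54².
Subtracting the HLID equation from the DUG and ISA equations removes the quadratic terms:
75.4 x − 322.2 y = -29477.99
385.6 x − 158.8 y = 23140.95
Solving the 2×2 system: x ≈ 108.1, y ≈ 116.8 km.
Check against HLID (with the unrounded x, y): √((x + 186.9)²+(y − 151.5)²) = 297.04 ≈ 297.04 km. ✓

(108.1, 116.8)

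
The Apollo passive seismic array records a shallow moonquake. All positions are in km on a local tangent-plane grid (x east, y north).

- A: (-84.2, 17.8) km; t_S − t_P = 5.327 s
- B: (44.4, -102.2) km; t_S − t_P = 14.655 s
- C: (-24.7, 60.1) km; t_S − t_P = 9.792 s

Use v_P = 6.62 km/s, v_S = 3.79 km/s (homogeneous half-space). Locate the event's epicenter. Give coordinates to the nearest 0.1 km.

(-56.7, -20.6)

Distance from S−P lag: d = Δt · v_P v_S / (v_P − v_S) = Δt · (6.62·3.79)/(6.62−3.79) ≈ 8.8657·Δt.
So d_A = 47.23, d_B = 129.93, d_C = 86.81 km.
Circle about each station: (x + 84.2)² + (y − 17.8)² = 47.23²; (x − 44.4)² + (y + 102.2)² = 129.93²; (x + 24.7)² + (y − 60.1)² = 86.81².
Subtracting the A equation from the B and C equations removes the quadratic terms:
257.2 x − 240.0 y = -9641.41
119.0 x + 84.6 y = -8489.68
Solving the 2×2 system: x ≈ -56.7, y ≈ -20.6 km.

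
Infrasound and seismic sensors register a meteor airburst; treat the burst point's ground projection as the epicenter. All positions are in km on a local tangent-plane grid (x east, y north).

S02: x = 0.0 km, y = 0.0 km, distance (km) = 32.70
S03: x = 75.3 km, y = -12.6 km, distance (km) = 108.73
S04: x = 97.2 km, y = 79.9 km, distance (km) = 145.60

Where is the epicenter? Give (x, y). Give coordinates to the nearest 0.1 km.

Circle about each station: x² + y² = 32.70²; (x − 75.3)² + (y + 12.6)² = 108.73²; (x − 97.2)² + (y − 79.9)² = 145.60².
Subtracting pairs of circle equations eliminates x²+y² and gives linear equations (the radical axes):
150.6 x − 25.2 y = -4924.07
194.4 x + 159.8 y = -4298.22
Solving the 2×2 system: x ≈ -30.9, y ≈ 10.7 km.
Check against S02 (with the unrounded x, y): √(x²+y²) = 32.71 ≈ 32.70 km. ✓

x ≈ -30.9 km, y ≈ 10.7 km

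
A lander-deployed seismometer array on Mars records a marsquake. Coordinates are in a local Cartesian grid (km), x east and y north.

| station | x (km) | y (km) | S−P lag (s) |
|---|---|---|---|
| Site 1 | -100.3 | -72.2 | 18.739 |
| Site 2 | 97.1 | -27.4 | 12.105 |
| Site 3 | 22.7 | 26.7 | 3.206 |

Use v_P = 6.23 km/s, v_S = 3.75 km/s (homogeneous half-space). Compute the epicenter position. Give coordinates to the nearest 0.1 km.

Distance from S−P lag: d = Δt · v_P v_S / (v_P − v_S) = Δt · (6.23·3.75)/(6.23−3.75) ≈ 9.4204·Δt.
So d_Site 1 = 176.53, d_Site 2 = 114.03, d_Site 3 = 30.20 km.
Circle about each station: (x + 100.3)² + (y + 72.2)² = 176.53²; (x − 97.1)² + (y + 27.4)² = 114.03²; (x − 22.7)² + (y − 26.7)² = 30.20².
Subtracting the Site 1 equation from the Site 2 and Site 3 equations removes the quadratic terms:
394.8 x + 89.6 y = 13066.24
246.0 x + 197.8 y = 16206.05
Solving the 2×2 system: x ≈ 20.2, y ≈ 56.8 km.

x ≈ 20.2 km, y ≈ 56.8 km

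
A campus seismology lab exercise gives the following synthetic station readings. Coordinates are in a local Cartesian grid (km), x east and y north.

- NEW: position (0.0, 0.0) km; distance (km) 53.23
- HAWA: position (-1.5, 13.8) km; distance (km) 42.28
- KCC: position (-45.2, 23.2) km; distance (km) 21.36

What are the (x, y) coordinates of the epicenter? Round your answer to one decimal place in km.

Circle about each station: x² + y² = 53.23²; (x + 1.5)² + (y − 13.8)² = 42.28²; (x + 45.2)² + (y − 23.2)² = 21.36².
Subtracting pairs of circle equations eliminates x²+y² and gives linear equations (the radical axes):
-3.0 x + 27.6 y = 1238.52
-90.4 x + 46.4 y = 4958.46
Solving the 2×2 system: x ≈ -33.7, y ≈ 41.2 km.
Check against NEW (with the unrounded x, y): √(x²+y²) = 53.23 ≈ 53.23 km. ✓

(-33.7, 41.2)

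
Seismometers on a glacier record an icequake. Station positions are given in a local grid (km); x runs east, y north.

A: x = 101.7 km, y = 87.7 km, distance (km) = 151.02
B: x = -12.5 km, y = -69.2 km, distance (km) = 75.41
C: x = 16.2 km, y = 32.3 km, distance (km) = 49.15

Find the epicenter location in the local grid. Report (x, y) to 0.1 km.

Circle about each station: (x − 101.7)² + (y − 87.7)² = 151.02²; (x + 12.5)² + (y + 69.2)² = 75.41²; (x − 16.2)² + (y − 32.3)² = 49.15².
Subtracting pairs of circle equations eliminates x²+y² and gives linear equations (the radical axes):
-228.4 x − 313.8 y = 4031.08
-171.0 x − 110.8 y = 3662.87
Solving the 2×2 system: x ≈ -24.8, y ≈ 5.2 km.
Check against A (with the unrounded x, y): √((x − 101.7)²+(y − 87.7)²) = 151.02 ≈ 151.02 km. ✓

x ≈ -24.8 km, y ≈ 5.2 km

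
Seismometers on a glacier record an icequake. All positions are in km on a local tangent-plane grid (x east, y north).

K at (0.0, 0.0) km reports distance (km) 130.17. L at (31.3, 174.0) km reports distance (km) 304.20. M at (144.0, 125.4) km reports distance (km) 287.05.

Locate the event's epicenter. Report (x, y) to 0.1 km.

Circle about each station: x² + y² = 130.17²; (x − 31.3)² + (y − 174.0)² = 304.20²; (x − 144.0)² + (y − 125.4)² = 287.05².
Subtracting pairs of circle equations eliminates x²+y² and gives linear equations (the radical axes):
62.6 x + 348.0 y = -44337.72
288.0 x + 250.8 y = -28992.31
Solving the 2×2 system: x ≈ 12.2, y ≈ -129.6 km.

12.2 km east, -129.6 km north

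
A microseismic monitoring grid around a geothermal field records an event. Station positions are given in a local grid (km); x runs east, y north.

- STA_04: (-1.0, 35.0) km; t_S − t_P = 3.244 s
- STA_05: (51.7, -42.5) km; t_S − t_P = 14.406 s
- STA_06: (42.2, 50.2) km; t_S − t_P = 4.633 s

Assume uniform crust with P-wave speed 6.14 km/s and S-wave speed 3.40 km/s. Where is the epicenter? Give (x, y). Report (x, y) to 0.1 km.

Distance from S−P lag: d = Δt · v_P v_S / (v_P − v_S) = Δt · (6.14·3.40)/(6.14−3.40) ≈ 7.6190·Δt.
So d_STA_04 = 24.72, d_STA_05 = 109.76, d_STA_06 = 35.30 km.
Circle about each station: (x + 1.0)² + (y − 35.0)² = 24.72²; (x − 51.7)² + (y + 42.5)² = 109.76²; (x − 42.2)² + (y − 50.2)² = 35.30².
Subtracting pairs of circle equations eliminates x²+y² and gives linear equations (the radical axes):
105.4 x − 155.0 y = -8183.04
86.4 x + 30.4 y = 2439.87
Solving the 2×2 system: x ≈ 7.8, y ≈ 58.1 km.

(7.8, 58.1)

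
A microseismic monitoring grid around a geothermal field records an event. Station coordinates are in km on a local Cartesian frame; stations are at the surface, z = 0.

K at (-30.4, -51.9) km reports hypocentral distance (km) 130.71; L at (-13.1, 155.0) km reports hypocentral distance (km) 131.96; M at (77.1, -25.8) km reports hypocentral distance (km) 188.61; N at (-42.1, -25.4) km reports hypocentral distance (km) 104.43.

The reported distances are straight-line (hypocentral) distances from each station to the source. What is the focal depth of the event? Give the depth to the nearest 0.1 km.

48.6 km

Each station gives a sphere (x−x_i)² + (y−y_i)² + z² = d_i² (stations at z=0).
Subtracting the K sphere from L and M: z² cancels, leaving linear equations in x and y:
34.6 x + 413.8 y = 20250.50
215.0 x + 52.2 y = -15496.35
Solving: x ≈ -85.697, y ≈ 56.104 km (keep extra digits for the depth step; rounded: -85.7, 56.1).
Then from the K sphere: z² = 130.71² − (x + 30.4)² − (y + 51.9)² with x = -85.697, y = 56.104, so z ≈ 48.605 ≈ 48.6 km.
Check against N (with the unrounded solution): distance 104.43 ≈ 104.43 km. ✓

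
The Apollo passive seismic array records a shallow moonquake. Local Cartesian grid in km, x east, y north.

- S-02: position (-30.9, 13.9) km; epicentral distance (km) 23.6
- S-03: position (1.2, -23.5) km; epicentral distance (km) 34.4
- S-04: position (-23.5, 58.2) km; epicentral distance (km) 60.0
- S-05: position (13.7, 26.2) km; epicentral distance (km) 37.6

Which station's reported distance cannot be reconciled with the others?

Solve using three stations at a time. Using S-02, S-04, S-05 (subtract circle equations pairwise → linear system) gives (x, y) ≈ (-12.5, -0.8).
Distances from that point to each station vs reported:
  S-02: calculated 23.5 vs reported 23.6 → residual 0.1 km
  S-03: calculated 26.5 vs reported 34.4 → residual 7.9 km
  S-04: calculated 60.0 vs reported 60.0 → residual 0.0 km
  S-05: calculated 37.6 vs reported 37.6 → residual 0.0 km
S-02, S-04, S-05 are mutually consistent (residuals ≈ 0); S-03 is off by 7.9 km.

S-03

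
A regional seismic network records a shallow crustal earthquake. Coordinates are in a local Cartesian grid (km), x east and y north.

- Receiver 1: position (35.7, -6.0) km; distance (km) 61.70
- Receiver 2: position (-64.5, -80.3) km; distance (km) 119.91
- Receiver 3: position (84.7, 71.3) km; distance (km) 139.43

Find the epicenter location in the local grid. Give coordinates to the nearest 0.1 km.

Circle about each station: (x − 35.7)² + (y + 6.0)² = 61.70²; (x + 64.5)² + (y + 80.3)² = 119.91²; (x − 84.7)² + (y − 71.3)² = 139.43².
Subtracting the Receiver 1 equation from the Receiver 2 and Receiver 3 equations removes the quadratic terms:
-200.4 x − 148.6 y = -1273.67
98.0 x + 154.6 y = -4686.54
Solving the 2×2 system: x ≈ 54.4, y ≈ -64.8 km.
Check against Receiver 1 (with the unrounded x, y): √((x − 35.7)²+(y + 6.0)²) = 61.71 ≈ 61.70 km. ✓

(54.4, -64.8)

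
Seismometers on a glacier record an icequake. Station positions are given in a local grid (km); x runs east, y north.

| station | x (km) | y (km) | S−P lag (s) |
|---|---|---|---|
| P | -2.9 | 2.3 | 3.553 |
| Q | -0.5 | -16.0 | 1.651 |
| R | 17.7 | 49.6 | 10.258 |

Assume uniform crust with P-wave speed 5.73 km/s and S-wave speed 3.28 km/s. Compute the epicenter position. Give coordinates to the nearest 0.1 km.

Distance from S−P lag: d = Δt · v_P v_S / (v_P − v_S) = Δt · (5.73·3.28)/(5.73−3.28) ≈ 7.6712·Δt.
So d_P = 27.26, d_Q = 12.67, d_R = 78.69 km.
Circle about each station: (x + 2.9)² + (y − 2.3)² = 27.26²; (x + 0.5)² + (y + 16.0)² = 12.67²; (x − 17.7)² + (y − 49.6)² = 78.69².
Subtracting the P equation from the Q and R equations removes the quadratic terms:
4.8 x − 36.6 y = 825.13
41.2 x + 94.6 y = -2689.26
Solving the 2×2 system: x ≈ -10.4, y ≈ -23.9 km.
Check against P (with the unrounded x, y): √((x + 2.9)²+(y − 2.3)²) = 27.25 ≈ 27.26 km. ✓

(-10.4, -23.9)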